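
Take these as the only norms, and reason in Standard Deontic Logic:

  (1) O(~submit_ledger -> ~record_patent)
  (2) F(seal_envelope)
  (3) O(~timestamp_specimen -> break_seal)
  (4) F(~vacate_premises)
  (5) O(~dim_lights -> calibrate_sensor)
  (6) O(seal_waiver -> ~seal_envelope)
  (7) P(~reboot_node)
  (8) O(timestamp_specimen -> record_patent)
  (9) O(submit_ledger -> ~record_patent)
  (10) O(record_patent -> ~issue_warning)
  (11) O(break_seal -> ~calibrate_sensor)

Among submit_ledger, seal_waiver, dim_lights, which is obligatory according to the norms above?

dim_lights

Premises 9 and 1 cover both cases: O(submit_ledger -> ~record_patent) and O(~submit_ledger -> ~record_patent). Since submit_ledger ∨ ~submit_ledger is a tautology, O(~record_patent) follows.
Premise 8, O(timestamp_specimen -> record_patent), contraposes to O(~record_patent -> ~timestamp_specimen); with O(~record_patent) we get O(~timestamp_specimen).
From O(~timestamp_specimen) and premise 3, O(~timestamp_specimen -> break_seal), we obtain O(break_seal).
With premise 11, O(break_seal -> ~calibrate_sensor), the K-axiom yields O(~calibrate_sensor).
Premise 5 is O(~dim_lights -> calibrate_sensor); contrapositively O(~calibrate_sensor -> dim_lights). Since O(~calibrate_sensor) holds, K gives O(dim_lights).
So O(dim_lights) holds — dim_lights is obligatory. None of the other listed options is made obligatory by any chain of premises.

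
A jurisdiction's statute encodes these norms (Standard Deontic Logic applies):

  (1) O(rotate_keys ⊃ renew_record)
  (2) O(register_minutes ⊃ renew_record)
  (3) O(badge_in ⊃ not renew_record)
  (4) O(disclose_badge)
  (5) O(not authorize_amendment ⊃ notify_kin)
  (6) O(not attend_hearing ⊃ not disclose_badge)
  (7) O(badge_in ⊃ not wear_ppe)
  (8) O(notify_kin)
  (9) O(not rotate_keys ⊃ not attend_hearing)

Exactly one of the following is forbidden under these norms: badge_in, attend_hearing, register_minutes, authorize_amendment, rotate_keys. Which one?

badge_in

Premise 4 gives O(disclose_badge).
The contrapositive of premise 6 (O(not attend_hearing ⊃ not disclose_badge)) is O(disclose_badge ⊃ attend_hearing), and O(disclose_badge) is already established, so O(attend_hearing).
Premise 9 is O(not rotate_keys ⊃ not attend_hearing); contrapositively O(attend_hearing ⊃ rotate_keys). Since O(attend_hearing) holds, K gives O(rotate_keys).
With premise 1, O(rotate_keys ⊃ renew_record), the K-axiom yields O(renew_record).
The contrapositive of premise 3 (O(badge_in ⊃ not renew_record)) is O(renew_record ⊃ not badge_in), and O(renew_record) is already established, so O(not badge_in).
So O(not badge_in) holds, i.e. badge_in is forbidden. None of the other listed options is forbidden under the premises.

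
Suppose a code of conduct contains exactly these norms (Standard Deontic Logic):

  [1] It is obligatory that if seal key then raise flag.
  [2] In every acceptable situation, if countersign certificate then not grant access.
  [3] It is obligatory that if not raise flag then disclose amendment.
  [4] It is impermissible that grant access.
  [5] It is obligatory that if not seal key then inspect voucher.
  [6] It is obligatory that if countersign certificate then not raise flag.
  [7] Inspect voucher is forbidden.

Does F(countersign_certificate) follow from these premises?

Yes

Premise 7 is F(inspect_voucher), i.e. O(¬inspect_voucher).
Premise 5 is O(¬seal_key → inspect_voucher); contrapositively O(¬inspect_voucher → seal_key). Since O(¬inspect_voucher) holds, K gives O(seal_key).
Premise 1 is O(seal_key → raise_flag); since O(seal_key), deontic closure gives O(raise_flag).
Premise 6, O(countersign_certificate → ¬raise_flag), contraposes to O(raise_flag → ¬countersign_certificate); with O(raise_flag) we get O(¬countersign_certificate).
Premises 2, 3, 4 do not contribute to this derivation.
So O(¬countersign_certificate) holds, i.e. F(countersign_certificate). The claim follows.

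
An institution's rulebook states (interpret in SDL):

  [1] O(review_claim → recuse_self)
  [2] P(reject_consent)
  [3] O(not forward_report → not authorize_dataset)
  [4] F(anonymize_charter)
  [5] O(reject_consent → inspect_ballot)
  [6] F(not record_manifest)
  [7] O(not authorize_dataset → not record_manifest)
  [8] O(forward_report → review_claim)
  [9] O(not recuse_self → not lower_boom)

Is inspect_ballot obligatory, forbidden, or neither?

Premise 5 is O(reject_consent → inspect_ballot), but O(reject_consent) is not derivable from the premises (the permission P(reject_consent) asserts only not O(not reject_consent), not O(reject_consent)), so it does not yield O(inspect_ballot).
No premise or chain of K-axiom applications forces O(inspect_ballot), and none forces O(not inspect_ballot). So inspect_ballot is neither obligatory nor forbidden under these norms.

Neither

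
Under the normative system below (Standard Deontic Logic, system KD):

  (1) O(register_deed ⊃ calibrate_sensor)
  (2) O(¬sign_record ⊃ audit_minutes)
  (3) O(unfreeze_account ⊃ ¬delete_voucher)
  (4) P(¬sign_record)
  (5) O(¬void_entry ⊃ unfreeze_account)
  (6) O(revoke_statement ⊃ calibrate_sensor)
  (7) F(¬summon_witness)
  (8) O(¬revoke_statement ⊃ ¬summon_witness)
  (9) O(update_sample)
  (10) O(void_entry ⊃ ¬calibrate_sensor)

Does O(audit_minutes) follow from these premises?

Premise 2 is O(¬sign_record ⊃ audit_minutes), but O(¬sign_record) is not derivable from the premises (the permission P(¬sign_record) asserts only ¬O(sign_record), not O(¬sign_record)), so it does not yield O(audit_minutes).
No other premise forces O(audit_minutes). An ideal world satisfying every premise can still have audit_minutes false, so O(audit_minutes) is not derivable.

No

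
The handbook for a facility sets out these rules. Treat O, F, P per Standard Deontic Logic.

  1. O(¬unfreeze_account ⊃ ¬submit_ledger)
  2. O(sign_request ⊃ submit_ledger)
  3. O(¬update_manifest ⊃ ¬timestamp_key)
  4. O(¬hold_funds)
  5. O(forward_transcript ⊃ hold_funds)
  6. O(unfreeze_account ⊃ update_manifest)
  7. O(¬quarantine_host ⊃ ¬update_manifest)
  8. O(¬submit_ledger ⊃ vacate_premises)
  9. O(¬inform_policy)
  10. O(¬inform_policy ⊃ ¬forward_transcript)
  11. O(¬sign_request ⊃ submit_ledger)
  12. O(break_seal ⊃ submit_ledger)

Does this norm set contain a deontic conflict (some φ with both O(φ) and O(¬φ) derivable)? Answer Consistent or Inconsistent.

Premise 5 is O(forward_transcript ⊃ hold_funds), but O(forward_transcript) is not derivable from the premises, so it does not yield O(hold_funds).
So O(hold_funds) is not derivable, and the apparent clash with O(¬hold_funds) does not arise.
A world satisfying every obligation exists (e.g. break_seal=false, forward_transcript=false, hold_funds=false, inform_policy=false, quarantine_host=true, sign_request=false, submit_ledger=true, timestamp_key=false, unfreeze_account=true, update_manifest=true, vacate_premises=false); no atom is both obligatory and forbidden, so the set is consistent.

Consistent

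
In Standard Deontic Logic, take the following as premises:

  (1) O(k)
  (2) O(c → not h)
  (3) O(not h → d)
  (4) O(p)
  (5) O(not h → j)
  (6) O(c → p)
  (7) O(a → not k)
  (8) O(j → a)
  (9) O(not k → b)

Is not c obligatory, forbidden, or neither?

Premise 1 gives O(k).
Premise 7, O(a → not k), contraposes to O(k → not a); with O(k) we get O(not a).
Premise 8 is O(j → a); contrapositively O(not a → not j). Since O(not a) holds, K gives O(not j).
Premise 5, O(not h → j), contraposes to O(not j → h); with O(not j) we get O(h).
Premise 2, O(c → not h), contraposes to O(h → not c); with O(h) we get O(not c).
Premises 3, 4, 6, 9 do not contribute to this derivation.
Hence not c is obligatory.

Obligatory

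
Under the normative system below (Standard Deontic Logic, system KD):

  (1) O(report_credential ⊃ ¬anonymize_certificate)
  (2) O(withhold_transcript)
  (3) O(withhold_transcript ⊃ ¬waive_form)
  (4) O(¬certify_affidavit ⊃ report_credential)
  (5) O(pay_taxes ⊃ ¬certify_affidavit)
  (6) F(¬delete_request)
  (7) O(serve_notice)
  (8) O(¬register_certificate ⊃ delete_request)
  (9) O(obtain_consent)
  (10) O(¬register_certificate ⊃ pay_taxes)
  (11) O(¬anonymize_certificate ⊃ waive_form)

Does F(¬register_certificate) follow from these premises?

Yes

Premise 2 states O(withhold_transcript) outright.
From O(withhold_transcript) and premise 3, O(withhold_transcript ⊃ ¬waive_form), we obtain O(¬waive_form).
Premise 11 is O(¬anonymize_certificate ⊃ waive_form); contrapositively O(¬waive_form ⊃ anonymize_certificate). Since O(¬waive_form) holds, K gives O(anonymize_certificate).
The contrapositive of premise 1 (O(report_credential ⊃ ¬anonymize_certificate)) is O(anonymize_certificate ⊃ ¬report_credential), and O(anonymize_certificate) is already established, so O(¬report_credential).
Premise 4, O(¬certify_affidavit ⊃ report_credential), contraposes to O(¬report_credential ⊃ certify_affidavit); with O(¬report_credential) we get O(certify_affidavit).
The contrapositive of premise 5 (O(pay_taxes ⊃ ¬certify_affidavit)) is O(certify_affidavit ⊃ ¬pay_taxes), and O(certify_affidavit) is already established, so O(¬pay_taxes).
Premise 10, O(¬register_certificate ⊃ pay_taxes), contraposes to O(¬pay_taxes ⊃ register_certificate); with O(¬pay_taxes) we get O(register_certificate).
Premises 6, 7, 8, 9 do not contribute to this derivation.
So O(register_certificate) holds, i.e. F(¬register_certificate). The claim follows.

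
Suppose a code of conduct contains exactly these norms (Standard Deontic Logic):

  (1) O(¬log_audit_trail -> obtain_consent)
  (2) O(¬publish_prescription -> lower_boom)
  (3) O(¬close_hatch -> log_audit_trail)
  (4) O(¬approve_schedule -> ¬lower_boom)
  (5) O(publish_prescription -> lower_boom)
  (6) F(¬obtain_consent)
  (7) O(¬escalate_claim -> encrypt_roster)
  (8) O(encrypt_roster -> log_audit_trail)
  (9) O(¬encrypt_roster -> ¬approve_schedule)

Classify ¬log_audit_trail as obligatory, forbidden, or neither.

Forbidden

By case analysis on publish_prescription: premise 5 gives O(publish_prescription -> lower_boom) and premise 2 gives O(¬publish_prescription -> lower_boom), so O(lower_boom) either way.
Premise 4, O(¬approve_schedule -> ¬lower_boom), contraposes to O(lower_boom -> approve_schedule); with O(lower_boom) we get O(approve_schedule).
The contrapositive of premise 9 (O(¬encrypt_roster -> ¬approve_schedule)) is O(approve_schedule -> encrypt_roster), and O(approve_schedule) is already established, so O(encrypt_roster).
Applying K to premise 8 (O(encrypt_roster -> log_audit_trail)) and O(encrypt_roster) yields O(log_audit_trail).
Premises 1, 3, 6, 7 do not contribute to this derivation.
Thus O(log_audit_trail), which is F(¬log_audit_trail): ¬log_audit_trail is forbidden.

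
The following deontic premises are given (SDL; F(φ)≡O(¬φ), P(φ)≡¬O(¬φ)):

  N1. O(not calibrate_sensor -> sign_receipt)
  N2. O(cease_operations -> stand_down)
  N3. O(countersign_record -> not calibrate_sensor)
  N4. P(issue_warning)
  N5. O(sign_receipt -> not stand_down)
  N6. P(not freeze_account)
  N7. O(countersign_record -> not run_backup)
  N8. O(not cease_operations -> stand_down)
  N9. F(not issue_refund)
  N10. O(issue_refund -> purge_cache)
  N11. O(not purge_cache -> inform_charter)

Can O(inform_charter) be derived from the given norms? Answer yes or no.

Premise 11 is O(not purge_cache -> inform_charter), but O(not purge_cache) is not derivable from the premises, so it does not yield O(inform_charter).
No other premise forces O(inform_charter). An ideal world satisfying every premise can still have inform_charter false, so O(inform_charter) is not derivable.

No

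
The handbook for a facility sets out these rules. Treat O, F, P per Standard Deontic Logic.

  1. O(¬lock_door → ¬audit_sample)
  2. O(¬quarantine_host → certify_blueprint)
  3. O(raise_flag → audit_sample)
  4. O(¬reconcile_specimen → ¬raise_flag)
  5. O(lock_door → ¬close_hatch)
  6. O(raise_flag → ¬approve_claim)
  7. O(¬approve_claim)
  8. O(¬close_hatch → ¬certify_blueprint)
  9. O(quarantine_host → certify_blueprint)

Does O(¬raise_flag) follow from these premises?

Yes

By case analysis on quarantine_host: premise 9 gives O(quarantine_host → certify_blueprint) and premise 2 gives O(¬quarantine_host → certify_blueprint), so O(certify_blueprint) either way.
The contrapositive of premise 8 (O(¬close_hatch → ¬certify_blueprint)) is O(certify_blueprint → close_hatch), and O(certify_blueprint) is already established, so O(close_hatch).
Premise 5, O(lock_door → ¬close_hatch), contraposes to O(close_hatch → ¬lock_door); with O(close_hatch) we get O(¬lock_door).
Premise 1 is O(¬lock_door → ¬audit_sample); since O(¬lock_door), deontic closure gives O(¬audit_sample).
The contrapositive of premise 3 (O(raise_flag → audit_sample)) is O(¬audit_sample → ¬raise_flag), and O(¬audit_sample) is already established, so O(¬raise_flag).
Premises 4, 6, 7 do not contribute to this derivation.
So O(¬raise_flag) follows.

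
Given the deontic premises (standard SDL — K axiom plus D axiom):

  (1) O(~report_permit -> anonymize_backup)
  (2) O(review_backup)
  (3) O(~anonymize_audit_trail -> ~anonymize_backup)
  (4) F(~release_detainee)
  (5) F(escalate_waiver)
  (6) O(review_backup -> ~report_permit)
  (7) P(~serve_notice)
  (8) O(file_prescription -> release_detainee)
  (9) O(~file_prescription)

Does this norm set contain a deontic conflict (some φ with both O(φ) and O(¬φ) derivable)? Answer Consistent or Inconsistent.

Consistent

Premise 8 is O(file_prescription -> release_detainee); even if O(release_detainee) held, inferring O(file_prescription) would be affirming the consequent — invalid.
So O(file_prescription) is not derivable, and the apparent clash with O(~file_prescription) does not arise.
A world satisfying every obligation exists (e.g. anonymize_audit_trail=true, anonymize_backup=true, escalate_waiver=false, file_prescription=false, release_detainee=true, report_permit=false, review_backup=true, serve_notice=false); no atom is both obligatory and forbidden, so the set is consistent.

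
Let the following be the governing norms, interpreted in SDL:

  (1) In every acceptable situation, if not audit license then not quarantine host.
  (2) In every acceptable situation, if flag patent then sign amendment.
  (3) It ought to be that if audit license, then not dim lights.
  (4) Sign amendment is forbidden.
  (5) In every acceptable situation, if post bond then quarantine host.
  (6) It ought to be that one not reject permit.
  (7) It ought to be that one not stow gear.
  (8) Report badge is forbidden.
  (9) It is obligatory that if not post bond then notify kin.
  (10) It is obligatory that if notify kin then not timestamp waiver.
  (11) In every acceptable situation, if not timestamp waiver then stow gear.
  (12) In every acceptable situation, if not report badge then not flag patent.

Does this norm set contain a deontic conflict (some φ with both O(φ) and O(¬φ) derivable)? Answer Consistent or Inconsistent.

Premise 2 is O(flag_patent → sign_amendment), but O(flag_patent) is not derivable from the premises, so it does not yield O(sign_amendment).
So O(sign_amendment) is not derivable, and the apparent clash with O(¬sign_amendment) does not arise.
A world satisfying every obligation exists (e.g. audit_license=true, dim_lights=false, flag_patent=false, notify_kin=false, post_bond=true, quarantine_host=true, reject_permit=false, report_badge=false, sign_amendment=false, stow_gear=false, timestamp_waiver=true); no atom is both obligatory and forbidden, so the set is consistent.

Consistent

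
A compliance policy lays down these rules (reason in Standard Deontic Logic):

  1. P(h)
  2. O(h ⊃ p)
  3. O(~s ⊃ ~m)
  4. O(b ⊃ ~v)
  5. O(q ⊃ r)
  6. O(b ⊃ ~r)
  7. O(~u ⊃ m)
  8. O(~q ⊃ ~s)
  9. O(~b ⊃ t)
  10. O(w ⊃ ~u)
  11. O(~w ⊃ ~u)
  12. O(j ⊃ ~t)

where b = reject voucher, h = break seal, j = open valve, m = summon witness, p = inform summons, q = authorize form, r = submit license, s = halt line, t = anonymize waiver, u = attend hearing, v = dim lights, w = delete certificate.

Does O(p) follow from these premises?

No

Premise 2 is O(h ⊃ p), but O(h) is not derivable from the premises (the permission P(h) asserts only ~O(~h), not O(h)), so it does not yield O(p).
No other premise forces O(p). An ideal world satisfying every premise can still have p false, so O(p) is not derivable.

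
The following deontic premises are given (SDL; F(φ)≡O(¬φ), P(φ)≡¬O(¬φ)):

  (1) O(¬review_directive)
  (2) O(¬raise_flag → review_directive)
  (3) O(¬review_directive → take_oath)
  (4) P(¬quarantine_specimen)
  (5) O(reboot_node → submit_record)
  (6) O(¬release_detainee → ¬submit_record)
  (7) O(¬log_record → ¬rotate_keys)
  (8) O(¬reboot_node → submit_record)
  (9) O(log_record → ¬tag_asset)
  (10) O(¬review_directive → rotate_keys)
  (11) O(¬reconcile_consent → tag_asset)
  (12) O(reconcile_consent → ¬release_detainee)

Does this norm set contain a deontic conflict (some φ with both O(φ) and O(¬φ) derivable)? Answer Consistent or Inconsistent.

Inconsistent

Premises 8 and 5 cover both cases: O(¬reboot_node → submit_record) and O(reboot_node → submit_record). Since ¬reboot_node ∨ reboot_node is a tautology, O(submit_record) follows.
Premise 6 is O(¬release_detainee → ¬submit_record); contrapositively O(submit_record → release_detainee). Since O(submit_record) holds, K gives O(release_detainee).
Premise 12 is O(reconcile_consent → ¬release_detainee); contrapositively O(release_detainee → ¬reconcile_consent). Since O(release_detainee) holds, K gives O(¬reconcile_consent).
Applying K to premise 11 (O(¬reconcile_consent → tag_asset)) and O(¬reconcile_consent) yields O(tag_asset).
Premise 9, O(log_record → ¬tag_asset), contraposes to O(tag_asset → ¬log_record); with O(tag_asset) we get O(¬log_record).
From O(¬log_record) and premise 7, O(¬log_record → ¬rotate_keys), we obtain O(¬rotate_keys).
Premise 10 is O(¬review_directive → rotate_keys); contrapositively O(¬rotate_keys → review_directive). Since O(¬rotate_keys) holds, K gives O(review_directive).
However, premise 1 gives O(¬review_directive).
We now have both O(review_directive) and O(¬review_directive) — review_directive is simultaneously obligatory and forbidden, violating the D-axiom.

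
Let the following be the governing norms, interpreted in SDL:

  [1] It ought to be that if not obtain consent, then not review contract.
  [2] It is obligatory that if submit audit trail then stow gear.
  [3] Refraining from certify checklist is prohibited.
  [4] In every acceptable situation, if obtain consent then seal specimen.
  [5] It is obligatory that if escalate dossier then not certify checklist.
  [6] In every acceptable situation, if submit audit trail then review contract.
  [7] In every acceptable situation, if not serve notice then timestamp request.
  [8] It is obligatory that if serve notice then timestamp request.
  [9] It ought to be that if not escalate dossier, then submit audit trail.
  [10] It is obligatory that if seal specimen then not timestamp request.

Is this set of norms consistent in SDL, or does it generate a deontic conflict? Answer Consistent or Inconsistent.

Inconsistent

By case analysis on serve_notice: premise 8 gives O(serve_notice → timestamp_request) and premise 7 gives O(¬serve_notice → timestamp_request), so O(timestamp_request) either way.
Premise 10, O(seal_specimen → ¬timestamp_request), contraposes to O(timestamp_request → ¬seal_specimen); with O(timestamp_request) we get O(¬seal_specimen).
The contrapositive of premise 4 (O(obtain_consent → seal_specimen)) is O(¬seal_specimen → ¬obtain_consent), and O(¬seal_specimen) is already established, so O(¬obtain_consent).
With premise 1, O(¬obtain_consent → ¬review_contract), the K-axiom yields O(¬review_contract).
Premise 6 is O(submit_audit_trail → review_contract); contrapositively O(¬review_contract → ¬submit_audit_trail). Since O(¬review_contract) holds, K gives O(¬submit_audit_trail).
Premise 9, O(¬escalate_dossier → submit_audit_trail), contraposes to O(¬submit_audit_trail → escalate_dossier); with O(¬submit_audit_trail) we get O(escalate_dossier).
From O(escalate_dossier) and premise 5, O(escalate_dossier → ¬certify_checklist), we obtain O(¬certify_checklist).
But premise 3, F(¬certify_checklist), means O(certify_checklist).
We now have both O(¬certify_checklist) and O(certify_checklist) — certify_checklist is simultaneously obligatory and forbidden, violating the D-axiom.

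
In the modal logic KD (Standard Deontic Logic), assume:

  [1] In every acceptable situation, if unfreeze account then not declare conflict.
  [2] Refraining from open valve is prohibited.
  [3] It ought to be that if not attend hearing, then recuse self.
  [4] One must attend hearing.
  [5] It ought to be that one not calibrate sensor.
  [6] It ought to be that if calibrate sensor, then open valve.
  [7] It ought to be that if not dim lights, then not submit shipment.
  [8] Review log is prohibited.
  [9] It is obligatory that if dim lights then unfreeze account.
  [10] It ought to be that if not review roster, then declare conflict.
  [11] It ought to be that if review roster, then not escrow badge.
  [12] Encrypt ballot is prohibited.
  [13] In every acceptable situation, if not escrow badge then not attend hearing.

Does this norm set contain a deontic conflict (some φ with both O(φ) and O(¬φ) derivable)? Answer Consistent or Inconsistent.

Premise 6 is O(calibrate_sensor → open_valve); even if O(open_valve) held, inferring O(calibrate_sensor) would be affirming the consequent — invalid.
So O(calibrate_sensor) is not derivable, and the apparent clash with O(¬calibrate_sensor) does not arise.
A world satisfying every obligation exists (e.g. attend_hearing=true, calibrate_sensor=false, declare_conflict=true, dim_lights=false, encrypt_ballot=false, escrow_badge=true, open_valve=true, recuse_self=false, review_log=false, review_roster=false, submit_shipment=false, unfreeze_account=false); no atom is both obligatory and forbidden, so the set is consistent.

Consistent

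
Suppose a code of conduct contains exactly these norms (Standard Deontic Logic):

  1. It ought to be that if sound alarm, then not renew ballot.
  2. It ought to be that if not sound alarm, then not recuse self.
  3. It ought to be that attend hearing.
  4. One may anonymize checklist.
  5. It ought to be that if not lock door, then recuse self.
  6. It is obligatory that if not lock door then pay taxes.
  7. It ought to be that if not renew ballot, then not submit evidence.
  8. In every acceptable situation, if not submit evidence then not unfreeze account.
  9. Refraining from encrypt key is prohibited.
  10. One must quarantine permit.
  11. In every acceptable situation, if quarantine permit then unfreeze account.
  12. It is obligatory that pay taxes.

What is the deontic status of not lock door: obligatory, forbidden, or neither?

From premise 10 we have O(quarantine_permit).
Premise 11 is O(quarantine_permit → unfreeze_account); since O(quarantine_permit), deontic closure gives O(unfreeze_account).
Premise 8, O(¬submit_evidence → ¬unfreeze_account), contraposes to O(unfreeze_account → submit_evidence); with O(unfreeze_account) we get O(submit_evidence).
The contrapositive of premise 7 (O(¬renew_ballot → ¬submit_evidence)) is O(submit_evidence → renew_ballot), and O(submit_evidence) is already established, so O(renew_ballot).
Premise 1 is O(sound_alarm → ¬renew_ballot); contrapositively O(renew_ballot → ¬sound_alarm). Since O(renew_ballot) holds, K gives O(¬sound_alarm).
From O(¬sound_alarm) and premise 2, O(¬sound_alarm → ¬recuse_self), we obtain O(¬recuse_self).
Premise 5, O(¬lock_door → recuse_self), contraposes to O(¬recuse_self → lock_door); with O(¬recuse_self) we get O(lock_door).
Premises 3, 4, 6, 9, 12 do not contribute to this derivation.
Thus O(lock_door), which is F(¬lock_door): ¬lock_door is forbidden.

Forbidden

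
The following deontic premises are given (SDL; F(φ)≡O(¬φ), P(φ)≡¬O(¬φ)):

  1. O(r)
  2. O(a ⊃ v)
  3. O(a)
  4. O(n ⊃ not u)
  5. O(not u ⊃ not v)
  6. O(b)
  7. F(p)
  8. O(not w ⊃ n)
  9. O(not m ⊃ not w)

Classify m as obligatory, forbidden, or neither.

Premise 3 states O(a) outright.
Applying K to premise 2 (O(a ⊃ v)) and O(a) yields O(v).
Premise 5, O(not u ⊃ not v), contraposes to O(v ⊃ u); with O(v) we get O(u).
Premise 4 is O(n ⊃ not u); contrapositively O(u ⊃ not n). Since O(u) holds, K gives O(not n).
Premise 8 is O(not w ⊃ n); contrapositively O(not n ⊃ w). Since O(not n) holds, K gives O(w).
The contrapositive of premise 9 (O(not m ⊃ not w)) is O(w ⊃ m), and O(w) is already established, so O(m).
Premises 1, 6, 7 do not contribute to this derivation.
Hence m is obligatory.

Obligatory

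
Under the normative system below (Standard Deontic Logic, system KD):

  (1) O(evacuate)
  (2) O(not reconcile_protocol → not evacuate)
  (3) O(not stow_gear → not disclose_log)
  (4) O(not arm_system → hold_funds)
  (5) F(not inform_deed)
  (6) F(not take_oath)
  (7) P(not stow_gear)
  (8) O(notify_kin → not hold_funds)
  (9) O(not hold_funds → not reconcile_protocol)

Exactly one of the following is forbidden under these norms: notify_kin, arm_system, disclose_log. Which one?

notify_kin

Premise 1 gives O(evacuate).
Premise 2, O(not reconcile_protocol → not evacuate), contraposes to O(evacuate → reconcile_protocol); with O(evacuate) we get O(reconcile_protocol).
The contrapositive of premise 9 (O(not hold_funds → not reconcile_protocol)) is O(reconcile_protocol → hold_funds), and O(reconcile_protocol) is already established, so O(hold_funds).
Premise 8, O(notify_kin → not hold_funds), contraposes to O(hold_funds → not notify_kin); with O(hold_funds) we get O(not notify_kin).
So O(not notify_kin) holds, i.e. notify_kin is forbidden. None of the other listed options is forbidden under the premises.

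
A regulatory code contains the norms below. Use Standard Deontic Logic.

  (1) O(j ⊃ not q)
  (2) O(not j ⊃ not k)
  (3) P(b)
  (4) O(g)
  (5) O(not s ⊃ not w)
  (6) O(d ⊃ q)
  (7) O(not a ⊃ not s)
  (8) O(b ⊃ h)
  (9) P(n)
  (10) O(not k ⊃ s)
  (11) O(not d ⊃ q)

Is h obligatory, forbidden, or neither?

Neither

Premise 8 is O(b ⊃ h), but O(b) is not derivable from the premises (the permission P(b) asserts only not O(not b), not O(b)), so it does not yield O(h).
No premise or chain of K-axiom applications forces O(h), and none forces O(not h). So h is neither obligatory nor forbidden under these norms.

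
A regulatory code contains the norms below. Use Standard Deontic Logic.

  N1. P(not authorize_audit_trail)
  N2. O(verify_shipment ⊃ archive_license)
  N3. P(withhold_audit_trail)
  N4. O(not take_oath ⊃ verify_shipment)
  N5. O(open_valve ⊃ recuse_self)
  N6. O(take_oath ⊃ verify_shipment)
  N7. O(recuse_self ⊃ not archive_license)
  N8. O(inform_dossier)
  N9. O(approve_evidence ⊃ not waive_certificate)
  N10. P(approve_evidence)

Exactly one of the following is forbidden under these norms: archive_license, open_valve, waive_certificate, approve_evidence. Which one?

open_valve

By case analysis on not take_oath: premise 4 gives O(not take_oath ⊃ verify_shipment) and premise 6 gives O(take_oath ⊃ verify_shipment), so O(verify_shipment) either way.
Applying K to premise 2 (O(verify_shipment ⊃ archive_license)) and O(verify_shipment) yields O(archive_license).
The contrapositive of premise 7 (O(recuse_self ⊃ not archive_license)) is O(archive_license ⊃ not recuse_self), and O(archive_license) is already established, so O(not recuse_self).
Premise 5 is O(open_valve ⊃ recuse_self); contrapositively O(not recuse_self ⊃ not open_valve). Since O(not recuse_self) holds, K gives O(not open_valve).
So O(not open_valve) holds, i.e. open_valve is forbidden. None of the other listed options is forbidden under the premises.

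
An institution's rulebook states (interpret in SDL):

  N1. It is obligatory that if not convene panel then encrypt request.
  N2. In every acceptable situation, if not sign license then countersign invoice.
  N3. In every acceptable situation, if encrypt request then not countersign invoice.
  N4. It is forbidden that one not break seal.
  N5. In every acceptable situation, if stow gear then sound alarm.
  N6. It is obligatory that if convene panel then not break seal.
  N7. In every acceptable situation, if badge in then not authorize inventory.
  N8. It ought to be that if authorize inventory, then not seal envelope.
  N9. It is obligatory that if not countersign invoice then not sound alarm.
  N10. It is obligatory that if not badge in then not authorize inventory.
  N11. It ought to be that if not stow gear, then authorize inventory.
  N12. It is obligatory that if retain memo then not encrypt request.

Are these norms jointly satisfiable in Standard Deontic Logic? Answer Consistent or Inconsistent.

Inconsistent

Premises 7 and 10 are O(badge_in → ¬authorize_inventory) and O(¬badge_in → ¬authorize_inventory); every ideal world satisfies badge_in or ¬badge_in, so in either case ¬authorize_inventory holds — hence O(¬authorize_inventory).
The contrapositive of premise 11 (O(¬stow_gear → authorize_inventory)) is O(¬authorize_inventory → stow_gear), and O(¬authorize_inventory) is already established, so O(stow_gear).
Applying K to premise 5 (O(stow_gear → sound_alarm)) and O(stow_gear) yields O(sound_alarm).
The contrapositive of premise 9 (O(¬countersign_invoice → ¬sound_alarm)) is O(sound_alarm → countersign_invoice), and O(sound_alarm) is already established, so O(countersign_invoice).
Premise 3 is O(encrypt_request → ¬countersign_invoice); contrapositively O(countersign_invoice → ¬encrypt_request). Since O(countersign_invoice) holds, K gives O(¬encrypt_request).
Premise 1 is O(¬convene_panel → encrypt_request); contrapositively O(¬encrypt_request → convene_panel). Since O(¬encrypt_request) holds, K gives O(convene_panel).
Premise 6 is O(convene_panel → ¬break_seal); since O(convene_panel), deontic closure gives O(¬break_seal).
However, F(¬break_seal) at premise 4 amounts to O(break_seal).
We now have both O(¬break_seal) and O(break_seal) — break_seal is simultaneously obligatory and forbidden, violating the D-axiom.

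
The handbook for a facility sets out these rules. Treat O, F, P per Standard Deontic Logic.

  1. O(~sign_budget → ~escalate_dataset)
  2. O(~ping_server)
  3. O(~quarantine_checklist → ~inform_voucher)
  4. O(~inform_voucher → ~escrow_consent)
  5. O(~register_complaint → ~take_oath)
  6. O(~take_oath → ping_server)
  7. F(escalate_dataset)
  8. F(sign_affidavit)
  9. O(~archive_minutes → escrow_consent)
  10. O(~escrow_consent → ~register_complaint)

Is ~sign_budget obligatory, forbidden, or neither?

Neither

Premise 1 is O(~sign_budget → ~escalate_dataset); even if O(~escalate_dataset) held, inferring O(~sign_budget) would be affirming the consequent — invalid.
No premise or chain of K-axiom applications forces O(~sign_budget), and none forces O(sign_budget). So ~sign_budget is neither obligatory nor forbidden under these norms.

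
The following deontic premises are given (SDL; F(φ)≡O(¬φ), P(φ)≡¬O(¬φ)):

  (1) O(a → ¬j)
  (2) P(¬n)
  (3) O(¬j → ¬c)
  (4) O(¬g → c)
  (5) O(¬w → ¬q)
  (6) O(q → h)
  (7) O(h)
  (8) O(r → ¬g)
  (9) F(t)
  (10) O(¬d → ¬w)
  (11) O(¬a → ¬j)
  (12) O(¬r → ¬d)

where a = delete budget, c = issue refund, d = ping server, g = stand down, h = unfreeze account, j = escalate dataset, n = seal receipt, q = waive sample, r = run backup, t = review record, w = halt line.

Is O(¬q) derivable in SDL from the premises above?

Yes

Premises 11 and 1 are O(¬a → ¬j) and O(a → ¬j); every ideal world satisfies ¬a or a, so in either case ¬j holds — hence O(¬j).
From O(¬j) and premise 3, O(¬j → ¬c), we obtain O(¬c).
Premise 4, O(¬g → c), contraposes to O(¬c → g); with O(¬c) we get O(g).
The contrapositive of premise 8 (O(r → ¬g)) is O(g → ¬r), and O(g) is already established, so O(¬r).
Premise 12 is O(¬r → ¬d); since O(¬r), deontic closure gives O(¬d).
Premise 10 is O(¬d → ¬w); since O(¬d), deontic closure gives O(¬w).
With premise 5, O(¬w → ¬q), the K-axiom yields O(¬q).
Premises 2, 6, 7, 9 do not contribute to this derivation.
So O(¬q) follows.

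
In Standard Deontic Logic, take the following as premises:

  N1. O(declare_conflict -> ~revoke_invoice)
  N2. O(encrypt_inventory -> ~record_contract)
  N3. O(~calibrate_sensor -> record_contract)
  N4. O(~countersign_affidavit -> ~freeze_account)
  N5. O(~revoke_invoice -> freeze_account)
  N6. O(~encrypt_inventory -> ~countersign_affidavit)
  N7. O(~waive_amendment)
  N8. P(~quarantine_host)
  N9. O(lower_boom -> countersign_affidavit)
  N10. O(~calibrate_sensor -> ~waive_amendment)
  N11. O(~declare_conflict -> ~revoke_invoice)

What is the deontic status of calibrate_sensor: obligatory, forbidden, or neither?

By case analysis on declare_conflict: premise 1 gives O(declare_conflict -> ~revoke_invoice) and premise 11 gives O(~declare_conflict -> ~revoke_invoice), so O(~revoke_invoice) either way.
Applying K to premise 5 (O(~revoke_invoice -> freeze_account)) and O(~revoke_invoice) yields O(freeze_account).
Premise 4 is O(~countersign_affidavit -> ~freeze_account); contrapositively O(freeze_account -> countersign_affidavit). Since O(freeze_account) holds, K gives O(countersign_affidavit).
The contrapositive of premise 6 (O(~encrypt_inventory -> ~countersign_affidavit)) is O(countersign_affidavit -> encrypt_inventory), and O(countersign_affidavit) is already established, so O(encrypt_inventory).
From O(encrypt_inventory) and premise 2, O(encrypt_inventory -> ~record_contract), we obtain O(~record_contract).
Premise 3 is O(~calibrate_sensor -> record_contract); contrapositively O(~record_contract -> calibrate_sensor). Since O(~record_contract) holds, K gives O(calibrate_sensor).
Premises 7, 8, 9, 10 do not contribute to this derivation.
Hence calibrate_sensor is obligatory.

Obligatory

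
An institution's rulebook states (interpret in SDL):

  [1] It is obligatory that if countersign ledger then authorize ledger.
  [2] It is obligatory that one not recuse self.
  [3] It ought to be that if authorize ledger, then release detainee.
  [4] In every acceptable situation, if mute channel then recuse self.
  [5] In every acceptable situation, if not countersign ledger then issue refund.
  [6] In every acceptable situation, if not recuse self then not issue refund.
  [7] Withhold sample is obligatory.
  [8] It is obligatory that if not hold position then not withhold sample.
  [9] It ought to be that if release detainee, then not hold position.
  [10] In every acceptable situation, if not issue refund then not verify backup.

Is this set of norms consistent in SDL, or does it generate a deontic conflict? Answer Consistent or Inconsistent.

From premise 7 we have O(withhold_sample).
Premise 8, O(¬hold_position → ¬withhold_sample), contraposes to O(withhold_sample → hold_position); with O(withhold_sample) we get O(hold_position).
The contrapositive of premise 9 (O(release_detainee → ¬hold_position)) is O(hold_position → ¬release_detainee), and O(hold_position) is already established, so O(¬release_detainee).
Premise 3 is O(authorize_ledger → release_detainee); contrapositively O(¬release_detainee → ¬authorize_ledger). Since O(¬release_detainee) holds, K gives O(¬authorize_ledger).
Premise 1, O(countersign_ledger → authorize_ledger), contraposes to O(¬authorize_ledger → ¬countersign_ledger); with O(¬authorize_ledger) we get O(¬countersign_ledger).
Applying K to premise 5 (O(¬countersign_ledger → issue_refund)) and O(¬countersign_ledger) yields O(issue_refund).
Premise 6 is O(¬recuse_self → ¬issue_refund); contrapositively O(issue_refund → recuse_self). Since O(issue_refund) holds, K gives O(recuse_self).
However, premise 2 gives O(¬recuse_self).
We now have both O(recuse_self) and O(¬recuse_self) — recuse_self is simultaneously obligatory and forbidden, violating the D-axiom.

Inconsistent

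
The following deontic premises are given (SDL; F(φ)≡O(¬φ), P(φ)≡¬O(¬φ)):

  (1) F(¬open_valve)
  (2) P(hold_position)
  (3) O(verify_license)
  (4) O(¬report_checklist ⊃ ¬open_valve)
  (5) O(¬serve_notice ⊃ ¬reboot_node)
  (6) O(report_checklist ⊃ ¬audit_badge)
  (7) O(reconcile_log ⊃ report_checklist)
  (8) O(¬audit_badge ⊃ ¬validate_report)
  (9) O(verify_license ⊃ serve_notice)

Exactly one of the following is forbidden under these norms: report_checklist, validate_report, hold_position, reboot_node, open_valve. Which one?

validate_report

Premise 1 is F(¬open_valve), i.e. O(open_valve).
Premise 4, O(¬report_checklist ⊃ ¬open_valve), contraposes to O(open_valve ⊃ report_checklist); with O(open_valve) we get O(report_checklist).
Premise 6 is O(report_checklist ⊃ ¬audit_badge); since O(report_checklist), deontic closure gives O(¬audit_badge).
With premise 8, O(¬audit_badge ⊃ ¬validate_report), the K-axiom yields O(¬validate_report).
So O(¬validate_report) holds, i.e. validate_report is forbidden. None of the other listed options is forbidden under the premises.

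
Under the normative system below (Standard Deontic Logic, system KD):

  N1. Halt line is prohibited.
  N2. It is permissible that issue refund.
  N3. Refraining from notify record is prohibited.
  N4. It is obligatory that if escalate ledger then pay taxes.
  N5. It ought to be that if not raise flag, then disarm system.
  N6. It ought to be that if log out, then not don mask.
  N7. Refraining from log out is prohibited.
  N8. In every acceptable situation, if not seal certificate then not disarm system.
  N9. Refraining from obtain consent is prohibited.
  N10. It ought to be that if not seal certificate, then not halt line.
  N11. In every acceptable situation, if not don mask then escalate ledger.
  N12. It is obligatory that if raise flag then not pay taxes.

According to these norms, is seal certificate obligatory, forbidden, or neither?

F(¬log_out) at premise 7 means O(log_out).
From O(log_out) and premise 6, O(log_out → ¬don_mask), we obtain O(¬don_mask).
Applying K to premise 11 (O(¬don_mask → escalate_ledger)) and O(¬don_mask) yields O(escalate_ledger).
Applying K to premise 4 (O(escalate_ledger → pay_taxes)) and O(escalate_ledger) yields O(pay_taxes).
Premise 12 is O(raise_flag → ¬pay_taxes); contrapositively O(pay_taxes → ¬raise_flag). Since O(pay_taxes) holds, K gives O(¬raise_flag).
From O(¬raise_flag) and premise 5, O(¬raise_flag → disarm_system), we obtain O(disarm_system).
The contrapositive of premise 8 (O(¬seal_certificate → ¬disarm_system)) is O(disarm_system → seal_certificate), and O(disarm_system) is already established, so O(seal_certificate).
Premises 1, 2, 3, 9, 10 do not contribute to this derivation.
Hence seal_certificate is obligatory.

Obligatory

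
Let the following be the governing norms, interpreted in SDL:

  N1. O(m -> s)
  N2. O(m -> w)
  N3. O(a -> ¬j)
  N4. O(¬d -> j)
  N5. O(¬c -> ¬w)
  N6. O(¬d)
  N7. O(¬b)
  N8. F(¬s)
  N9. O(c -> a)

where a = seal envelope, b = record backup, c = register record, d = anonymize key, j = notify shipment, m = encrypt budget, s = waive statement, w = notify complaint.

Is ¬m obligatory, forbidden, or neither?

Premise 6 states O(¬d) outright.
Applying K to premise 4 (O(¬d -> j)) and O(¬d) yields O(j).
The contrapositive of premise 3 (O(a -> ¬j)) is O(j -> ¬a), and O(j) is already established, so O(¬a).
The contrapositive of premise 9 (O(c -> a)) is O(¬a -> ¬c), and O(¬a) is already established, so O(¬c).
With premise 5, O(¬c -> ¬w), the K-axiom yields O(¬w).
Premise 2, O(m -> w), contraposes to O(¬w -> ¬m); with O(¬w) we get O(¬m).
Premises 1, 7, 8 do not contribute to this derivation.
Hence ¬m is obligatory.

Obligatory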